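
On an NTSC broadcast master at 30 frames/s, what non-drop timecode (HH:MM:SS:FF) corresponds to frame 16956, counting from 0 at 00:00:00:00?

16956 ÷ 30 = 565 full seconds, remainder 6 frames.
565 s = 0 h 9 min 25 s.
Timecode: 00:09:25:06.

00:09:25:06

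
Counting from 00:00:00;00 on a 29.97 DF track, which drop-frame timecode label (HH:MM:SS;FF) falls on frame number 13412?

00:07:27;16

Ten DF minutes hold 17982 frames, so frame 13412 lies in block 0 (frames 0–17981) with 13412 frames into that block.
The block's first minute is 1800 frames and the rest 1798 each; 13412 frames reaches minute 7, so 0 × 18 + 7 × 2 = 14 labels have been skipped so far.
Adding those back, label number 13412 + 14 = 13426 at 30 labels/s is 447 s + 16 f = 0 h 7 min 27 s frame 16, i.e. 00:07:27;16.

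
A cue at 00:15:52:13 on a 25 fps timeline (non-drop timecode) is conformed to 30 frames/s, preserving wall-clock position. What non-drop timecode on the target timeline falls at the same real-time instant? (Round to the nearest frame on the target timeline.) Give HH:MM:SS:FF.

00:15:52:16

Source frame index: (0×3600 + 15×60 + 52) × 25 + 13 = 23813.
Real time: 23813 / (25) = 23813/25 s.
Target frame: (23813/25) × (30) = 142878/5 ≈ 28575.600 → 28576.
At 30 labels/s: frame 28576 → 00:15:52:16.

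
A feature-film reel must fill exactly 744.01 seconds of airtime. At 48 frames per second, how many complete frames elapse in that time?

Frames = 744.01 × 48 = 892812/25 ≈ 35712.4800.
Complete frames: 35712.

35712 frames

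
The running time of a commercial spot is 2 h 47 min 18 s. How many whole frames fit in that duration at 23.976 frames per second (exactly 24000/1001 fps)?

240671 frames

2 h 47 min 18 s = 10038 s.
Frames = 10038 × 24000/1001 = 34416000/143 ≈ 240671.3287.
Complete frames: 240671.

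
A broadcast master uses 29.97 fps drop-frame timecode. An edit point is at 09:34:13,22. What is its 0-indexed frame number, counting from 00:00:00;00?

As if non-drop at 30 labels/s: (9 × 3600 + 34 × 60 + 13) × 30 + 22 = 1033612.
Minute boundaries passed: 574; those not divisible by 10: 574 − 57 = 517; dropped labels = 2 × 517 = 1034.
Actual frame index = 1033612 − 1034 = 1032578.

1032578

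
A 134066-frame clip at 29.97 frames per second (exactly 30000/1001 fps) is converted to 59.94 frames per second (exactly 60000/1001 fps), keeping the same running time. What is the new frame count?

Frames at target rate = 134066 × (60000/1001) / (30000/1001) = 268132.

268132 frames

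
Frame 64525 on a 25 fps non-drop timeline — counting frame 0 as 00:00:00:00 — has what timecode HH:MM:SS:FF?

64525 ÷ 25 = 2581 full seconds, remainder 0 frames.
2581 s = 0 h 43 min 1 s.
Timecode: 00:43:01:00.

00:43:01:00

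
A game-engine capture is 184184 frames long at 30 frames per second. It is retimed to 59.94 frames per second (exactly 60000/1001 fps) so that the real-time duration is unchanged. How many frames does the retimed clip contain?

Target frames = source frames × (target rate / source rate) = 184184 × (60000/1001)/(30) = 184184 × 2000/1001 = 368000.

368000 frames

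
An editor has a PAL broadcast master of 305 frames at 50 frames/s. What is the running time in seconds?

Running time = 305 / (50) = 6.1 s.

6.1 seconds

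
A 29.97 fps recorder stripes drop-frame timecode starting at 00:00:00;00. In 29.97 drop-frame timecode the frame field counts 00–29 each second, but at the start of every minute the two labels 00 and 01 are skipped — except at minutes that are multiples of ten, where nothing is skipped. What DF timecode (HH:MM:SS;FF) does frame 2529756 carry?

Each 10-minute DF block holds 10 × 60 × 30 − 9 × 2 = 17982 frames. 2529756 ÷ 17982 → 140 full blocks, remainder 12276.
Within the partial block the first minute is 1800 frames and each further minute 1798, so 6 further minute boundaries passed. Total skipped labels = 18 × 140 + 2 × 6 = 2532.
Non-drop label index = 2529756 + 2532 = 2532288; at 30 labels/s that is 23:26:49:18, i.e. DF 23:26:49;18.

23:26:49;18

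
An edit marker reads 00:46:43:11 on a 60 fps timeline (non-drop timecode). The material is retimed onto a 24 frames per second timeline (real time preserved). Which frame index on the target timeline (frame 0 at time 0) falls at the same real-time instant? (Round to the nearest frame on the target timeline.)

Source frame index: (0×3600 + 46×60 + 43) × 60 + 11 = 168191.
Real time: 168191 / (60) = 168191/60 s.
Target frame: (168191/60) × (24) = 336382/5 ≈ 67276.400 → 67276.

frame 67276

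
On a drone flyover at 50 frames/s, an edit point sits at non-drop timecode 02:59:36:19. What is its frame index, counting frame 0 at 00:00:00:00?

frame 538819

Total seconds to the label: (2 × 3600 + 59 × 60 + 36) = 10776.
Frame index = 10776 × 50 + 19 = 538819.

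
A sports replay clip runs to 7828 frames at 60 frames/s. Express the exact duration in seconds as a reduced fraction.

1957/15 seconds

Running time = 7828 ÷ (60) = 7828 × 1/60 = 1957/15 s.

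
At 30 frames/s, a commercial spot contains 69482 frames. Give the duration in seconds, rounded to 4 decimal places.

Running time = 69482 × 1/30 = 34741/15 s ≈ 2316.0667 s.

2316.0667 seconds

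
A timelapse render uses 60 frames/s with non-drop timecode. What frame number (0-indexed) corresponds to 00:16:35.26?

59726

Total seconds to the label: (0 × 3600 + 16 × 60 + 35) = 995.
Frame index = 995 × 60 + 26 = 59726.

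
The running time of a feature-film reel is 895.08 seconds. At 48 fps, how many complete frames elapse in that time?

42963 frames

Frames = 895.08 × 48 = 1074096/25 ≈ 42963.8400.
Complete frames: 42963.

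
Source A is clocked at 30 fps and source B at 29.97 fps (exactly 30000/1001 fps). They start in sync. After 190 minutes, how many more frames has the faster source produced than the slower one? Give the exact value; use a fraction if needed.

190 min = 11400 s.
A emits 30 × 11400 = 342000 frames; B emits 30000/1001 × 11400 = 342000000/1001.
Difference = 342000/1001 frames (≈ 341.6583); B is behind A.

342000/1001 frames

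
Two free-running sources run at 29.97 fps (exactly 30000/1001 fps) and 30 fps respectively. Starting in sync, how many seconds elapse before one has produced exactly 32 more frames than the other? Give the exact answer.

The gap grows by |30 − 30000/1001| = 30/1001 frames per second.
Time for a 32-frame gap: 32 ÷ (30/1001) = 16016/15 s.

16016/15 seconds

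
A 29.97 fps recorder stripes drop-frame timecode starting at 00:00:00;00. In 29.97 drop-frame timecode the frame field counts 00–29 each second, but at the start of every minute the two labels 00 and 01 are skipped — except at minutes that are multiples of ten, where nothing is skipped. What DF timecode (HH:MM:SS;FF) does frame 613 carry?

00:00:20;13

Each 10-minute DF block holds 10 × 60 × 30 − 9 × 2 = 17982 frames. 613 ÷ 17982 → 0 full blocks, remainder 613.
Within the partial block the first minute is 1800 frames and each further minute 1798, so 0 further minute boundaries passed. Total skipped labels = 18 × 0 + 2 × 0 = 0.
Non-drop label index = 613 + 0 = 613; at 30 labels/s that is 00:00:20:13, i.e. DF 00:00:20;13.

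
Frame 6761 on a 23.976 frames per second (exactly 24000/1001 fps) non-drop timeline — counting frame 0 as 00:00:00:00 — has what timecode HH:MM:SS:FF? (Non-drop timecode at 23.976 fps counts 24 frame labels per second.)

6761 ÷ 24 = 281 full seconds, remainder 17 frames.
281 s = 0 h 4 min 41 s.
Timecode: 00:04:41:17.

00:04:41:17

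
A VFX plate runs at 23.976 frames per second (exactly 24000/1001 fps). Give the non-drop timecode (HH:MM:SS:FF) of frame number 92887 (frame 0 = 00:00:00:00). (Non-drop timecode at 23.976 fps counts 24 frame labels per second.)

01:04:30:07

92887 ÷ 24 = 3870 full seconds, remainder 7 frames.
3870 s = 1 h 4 min 30 s.
Timecode: 01:04:30:07.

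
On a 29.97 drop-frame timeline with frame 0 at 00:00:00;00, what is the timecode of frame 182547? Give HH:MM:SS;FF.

01:41:30;29

Each 10-minute DF block holds 10 × 60 × 30 − 9 × 2 = 17982 frames. 182547 ÷ 17982 → 10 full blocks, remainder 2727.
Within the partial block the first minute is 1800 frames and each further minute 1798, so 1 further minute boundary passed. Total skipped labels = 18 × 10 + 2 × 1 = 182.
Non-drop label index = 182547 + 182 = 182729; at 30 labels/s that is 01:41:30:29, i.e. DF 01:41:30;29.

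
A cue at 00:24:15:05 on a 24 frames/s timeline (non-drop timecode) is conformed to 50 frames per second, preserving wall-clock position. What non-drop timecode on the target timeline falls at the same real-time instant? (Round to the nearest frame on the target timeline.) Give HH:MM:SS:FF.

Source frame index: (0×3600 + 24×60 + 15) × 24 + 5 = 34925.
Real time: 34925 / (24) = 34925/24 s.
Target frame: (34925/24) × (50) = 873125/12 ≈ 72760.417 → 72760.
At 50 labels/s: frame 72760 → 00:24:15:10.

00:24:15:10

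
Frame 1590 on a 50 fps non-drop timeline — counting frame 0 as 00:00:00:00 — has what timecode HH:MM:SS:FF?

1590 ÷ 50 = 31 full seconds, remainder 40 frames.
31 s = 0 h 0 min 31 s.
Timecode: 00:00:31:40.

00:00:31:40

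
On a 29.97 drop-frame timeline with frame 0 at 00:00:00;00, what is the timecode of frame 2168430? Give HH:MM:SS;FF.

Each 10-minute DF block holds 10 × 60 × 30 − 9 × 2 = 17982 frames. 2168430 ÷ 17982 → 120 full blocks, remainder 10590.
Within the partial block the first minute is 1800 frames and each further minute 1798, so 5 further minute boundaries passed. Total skipped labels = 18 × 120 + 2 × 5 = 2170.
Non-drop label index = 2168430 + 2170 = 2170600; at 30 labels/s that is 20:05:53:10, i.e. DF 20:05:53;10.

20:05:53;10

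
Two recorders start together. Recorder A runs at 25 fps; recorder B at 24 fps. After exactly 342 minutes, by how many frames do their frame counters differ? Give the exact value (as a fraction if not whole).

20520 frames

342 min = 20520 s.
A emits 25 × 20520 = 513000 frames; B emits 24 × 20520 = 492480.
Difference = 20520 frames; B is behind A.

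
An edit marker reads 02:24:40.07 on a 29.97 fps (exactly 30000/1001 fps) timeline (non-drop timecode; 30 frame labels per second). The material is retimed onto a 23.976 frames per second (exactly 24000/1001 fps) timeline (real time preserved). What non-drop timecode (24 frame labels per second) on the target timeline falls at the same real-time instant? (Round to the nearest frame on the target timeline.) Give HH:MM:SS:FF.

Source frame index: (2×3600 + 24×60 + 40) × 30 + 7 = 260407.
Real time: 260407 / (30000/1001) = 260667407/30000 s.
Target frame: (260667407/30000) × (24000/1001) = 1041628/5 ≈ 208325.600 → 208326.
At 24 labels/s: frame 208326 → 02:24:40:06.

02:24:40:06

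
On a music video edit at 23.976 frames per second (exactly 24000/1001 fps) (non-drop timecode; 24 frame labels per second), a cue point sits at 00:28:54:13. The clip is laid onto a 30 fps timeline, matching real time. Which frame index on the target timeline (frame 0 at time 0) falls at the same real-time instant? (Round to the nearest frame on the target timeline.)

Source frame index: (0×3600 + 28×60 + 54) × 24 + 13 = 41629.
Real time: 41629 / (24000/1001) = 41670629/24000 s.
Target frame: (41670629/24000) × (30) = 41670629/800 ≈ 52088.286 → 52088.

frame 52088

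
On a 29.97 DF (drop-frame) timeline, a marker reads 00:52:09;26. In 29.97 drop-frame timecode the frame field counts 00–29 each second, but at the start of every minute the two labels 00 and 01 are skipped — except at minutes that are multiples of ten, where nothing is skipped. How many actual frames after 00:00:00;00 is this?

93802

Complete 10-minute blocks: 5, each 17982 frames → 89910.
Remaining 2 whole minutes in the current block: 1800 + 1 × 1798 = 3598 frames.
Within the current minute: 9 × 30 + 26 − 2 = 294 (labels ;00/;01 skipped at this minute). Total = 89910 + 3598 + 294 = 93802.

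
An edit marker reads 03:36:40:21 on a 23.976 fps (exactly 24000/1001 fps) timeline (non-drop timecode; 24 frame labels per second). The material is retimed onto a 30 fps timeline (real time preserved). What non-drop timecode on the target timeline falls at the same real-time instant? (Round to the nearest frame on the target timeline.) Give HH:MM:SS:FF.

Source frame index: (3×3600 + 36×60 + 40) × 24 + 21 = 312021.
Real time: 312021 / (24000/1001) = 104111007/8000 s.
Target frame: (104111007/8000) × (30) = 312333021/800 ≈ 390416.276 → 390416.
At 30 labels/s: frame 390416 → 03:36:53:26.

03:36:53:26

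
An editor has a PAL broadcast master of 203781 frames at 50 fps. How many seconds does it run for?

4075.62 seconds

Running time = 203781 / (50) = 4075.62 s.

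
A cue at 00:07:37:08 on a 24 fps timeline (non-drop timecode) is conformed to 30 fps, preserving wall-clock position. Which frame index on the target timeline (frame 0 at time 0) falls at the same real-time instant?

frame 13720

Source frame index: (0×3600 + 7×60 + 37) × 24 + 8 = 10976.
Real time: 10976 / (24) = 1372/3 s.
Target frame: (1372/3) × (30) = 13720.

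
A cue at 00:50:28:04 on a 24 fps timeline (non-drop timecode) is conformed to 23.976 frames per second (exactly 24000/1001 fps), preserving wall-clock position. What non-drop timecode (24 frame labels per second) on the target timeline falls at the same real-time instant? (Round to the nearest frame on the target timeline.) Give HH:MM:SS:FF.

Source frame index: (0×3600 + 50×60 + 28) × 24 + 4 = 72676.
Real time: 72676 / (24) = 18169/6 s.
Target frame: (18169/6) × (24000/1001) = 72676000/1001 ≈ 72603.397 → 72603.
At 24 labels/s: frame 72603 → 00:50:25:03.

00:50:25:03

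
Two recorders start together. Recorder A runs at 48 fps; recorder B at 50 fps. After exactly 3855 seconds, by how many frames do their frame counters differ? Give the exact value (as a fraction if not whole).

A emits 48 × 3855 = 185040 frames; B emits 50 × 3855 = 192750.
Difference = 7710 frames; B is ahead of A.

7710 frames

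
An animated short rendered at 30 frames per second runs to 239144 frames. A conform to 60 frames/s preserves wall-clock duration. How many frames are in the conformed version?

Frames at target rate = 239144 × (60) / (30) = 478288.

478288 frames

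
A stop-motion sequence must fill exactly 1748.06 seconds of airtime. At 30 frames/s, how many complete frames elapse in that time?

52441 frames

Frames = 1748.06 × 30 = 262209/5 ≈ 52441.8000.
Complete frames: 52441.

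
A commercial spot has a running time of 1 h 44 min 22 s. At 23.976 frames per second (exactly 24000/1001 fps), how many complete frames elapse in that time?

1 h 44 min 22 s = 6262 s.
Frames = 6262 × 24000/1001 = 150288000/1001 ≈ 150137.8621.
Complete frames: 150137.

150137 frames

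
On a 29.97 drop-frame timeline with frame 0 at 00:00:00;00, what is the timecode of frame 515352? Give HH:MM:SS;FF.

04:46:35;18

Each 10-minute DF block holds 10 × 60 × 30 − 9 × 2 = 17982 frames. 515352 ÷ 17982 → 28 full blocks, remainder 11856.
Within the partial block the first minute is 1800 frames and each further minute 1798, so 6 further minute boundaries passed. Total skipped labels = 18 × 28 + 2 × 6 = 516.
Non-drop label index = 515352 + 516 = 515868; at 30 labels/s that is 04:46:35:18, i.e. DF 04:46:35;18.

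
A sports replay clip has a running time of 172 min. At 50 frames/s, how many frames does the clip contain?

172 min = 10320 s.
Frames = 10320 × 50 = 516000.

516000 frames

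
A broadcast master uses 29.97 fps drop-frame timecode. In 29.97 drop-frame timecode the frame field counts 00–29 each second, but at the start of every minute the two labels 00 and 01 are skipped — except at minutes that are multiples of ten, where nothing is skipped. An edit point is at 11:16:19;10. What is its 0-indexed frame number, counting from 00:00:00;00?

Complete 10-minute blocks: 67, each 17982 frames → 1204794.
Remaining 6 whole minutes in the current block: 1800 + 5 × 1798 = 10790 frames.
Within the current minute: 19 × 30 + 10 − 2 = 578 (labels ;00/;01 skipped at this minute). Total = 1204794 + 10790 + 578 = 1216162.

1216162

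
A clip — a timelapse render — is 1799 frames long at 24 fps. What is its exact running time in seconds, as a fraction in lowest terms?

1799/24 seconds

Running time = 1799 ÷ (24) = 1799 × 1/24 = 1799/24 s.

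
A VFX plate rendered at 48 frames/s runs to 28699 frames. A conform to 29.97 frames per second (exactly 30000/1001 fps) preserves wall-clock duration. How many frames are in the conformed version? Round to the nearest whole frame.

17919 frames

Frames at target rate = 28699 × (30000/1001) / (48) = 1630625/91 ≈ 17918.956.
Nearest whole frame: 17919.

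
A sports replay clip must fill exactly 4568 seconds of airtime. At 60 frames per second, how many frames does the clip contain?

Frames = 4568 × 60 = 274080.

274080 frames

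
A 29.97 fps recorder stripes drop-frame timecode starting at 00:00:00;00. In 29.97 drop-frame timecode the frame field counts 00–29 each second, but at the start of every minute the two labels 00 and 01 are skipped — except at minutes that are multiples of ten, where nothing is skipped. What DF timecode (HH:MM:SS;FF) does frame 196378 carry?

Each 10-minute DF block holds 10 × 60 × 30 − 9 × 2 = 17982 frames. 196378 ÷ 17982 → 10 full blocks, remainder 16558.
Within the partial block the first minute is 1800 frames and each further minute 1798, so 9 further minute boundaries passed. Total skipped labels = 18 × 10 + 2 × 9 = 198.
Non-drop label index = 196378 + 198 = 196576; at 30 labels/s that is 01:49:12:16, i.e. DF 01:49:12;16.

01:49:12;16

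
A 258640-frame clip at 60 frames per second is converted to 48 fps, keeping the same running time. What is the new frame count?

206912 frames

Target frames = source frames × (target rate / source rate) = 258640 × (48)/(60) = 258640 × 4/5 = 206912.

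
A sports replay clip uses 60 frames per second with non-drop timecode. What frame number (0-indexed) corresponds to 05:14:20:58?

Total seconds to the label: (5 × 3600 + 14 × 60 + 20) = 18860.
Frame index = 18860 × 60 + 58 = 1131658.

frame 1131658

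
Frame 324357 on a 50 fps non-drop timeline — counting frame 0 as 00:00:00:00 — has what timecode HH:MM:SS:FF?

01:48:07:07

324357 ÷ 50 = 6487 full seconds, remainder 7 frames.
6487 s = 1 h 48 min 7 s.
Timecode: 01:48:07:07.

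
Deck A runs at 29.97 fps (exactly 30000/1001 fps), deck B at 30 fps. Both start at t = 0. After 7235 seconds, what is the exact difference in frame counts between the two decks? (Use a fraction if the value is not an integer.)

A emits 30000/1001 × 7235 = 217050000/1001 frames; B emits 30 × 7235 = 217050.
Difference = 217050/1001 frames (≈ 216.8332); B is ahead of A.

217050/1001 frames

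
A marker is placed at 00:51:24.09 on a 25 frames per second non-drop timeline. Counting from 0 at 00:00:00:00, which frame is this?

frame 77109

Total seconds to the label: (0 × 3600 + 51 × 60 + 24) = 3084.
Frame index = 3084 × 25 + 9 = 77109.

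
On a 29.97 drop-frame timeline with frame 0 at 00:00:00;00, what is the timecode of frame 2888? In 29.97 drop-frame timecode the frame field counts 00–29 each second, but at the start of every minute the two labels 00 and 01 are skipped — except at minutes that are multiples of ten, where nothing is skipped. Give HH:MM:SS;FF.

00:01:36;10

Each 10-minute DF block holds 10 × 60 × 30 − 9 × 2 = 17982 frames. 2888 ÷ 17982 → 0 full blocks, remainder 2888.
Within the partial block the first minute is 1800 frames and each further minute 1798, so 1 further minute boundary passed. Total skipped labels = 18 × 0 + 2 × 1 = 2.
Non-drop label index = 2888 + 2 = 2890; at 30 labels/s that is 00:01:36:10, i.e. DF 00:01:36;10.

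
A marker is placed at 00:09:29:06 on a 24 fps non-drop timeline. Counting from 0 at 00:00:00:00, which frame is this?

13662

Total seconds to the label: (0 × 3600 + 9 × 60 + 29) = 569.
Frame index = 569 × 24 + 6 = 13662.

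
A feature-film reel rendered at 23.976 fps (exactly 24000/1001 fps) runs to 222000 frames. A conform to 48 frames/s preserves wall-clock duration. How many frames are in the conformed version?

Target frames = source frames × (target rate / source rate) = 222000 × (48)/(24000/1001) = 222000 × 1001/500 = 444444.

444444 frames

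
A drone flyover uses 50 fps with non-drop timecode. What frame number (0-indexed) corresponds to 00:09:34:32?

28732

Total seconds to the label: (0 × 3600 + 9 × 60 + 34) = 574.
Frame index = 574 × 50 + 32 = 28732.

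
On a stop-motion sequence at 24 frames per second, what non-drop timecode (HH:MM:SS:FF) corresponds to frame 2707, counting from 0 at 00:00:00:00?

00:01:52:19

2707 ÷ 24 = 112 full seconds, remainder 19 frames.
112 s = 0 h 1 min 52 s.
Timecode: 00:01:52:19.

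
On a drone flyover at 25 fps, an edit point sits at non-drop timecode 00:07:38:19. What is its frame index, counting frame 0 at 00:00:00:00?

11469

Total seconds to the label: (0 × 3600 + 7 × 60 + 38) = 458.
Frame index = 458 × 25 + 19 = 11469.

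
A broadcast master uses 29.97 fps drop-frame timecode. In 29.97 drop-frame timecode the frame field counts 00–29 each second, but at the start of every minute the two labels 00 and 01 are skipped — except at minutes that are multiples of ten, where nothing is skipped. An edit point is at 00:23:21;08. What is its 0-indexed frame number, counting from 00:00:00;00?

41996

Complete 10-minute blocks: 2, each 17982 frames → 35964.
Remaining 3 whole minutes in the current block: 1800 + 2 × 1798 = 5396 frames.
Within the current minute: 21 × 30 + 8 − 2 = 636 (labels ;00/;01 skipped at this minute). Total = 35964 + 5396 + 636 = 41996.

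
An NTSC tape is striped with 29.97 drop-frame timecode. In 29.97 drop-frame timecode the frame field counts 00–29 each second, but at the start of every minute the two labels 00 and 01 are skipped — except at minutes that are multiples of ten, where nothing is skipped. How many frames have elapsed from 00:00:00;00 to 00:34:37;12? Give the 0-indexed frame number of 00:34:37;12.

Complete 10-minute blocks: 3, each 17982 frames → 53946.
Remaining 4 whole minutes in the current block: 1800 + 3 × 1798 = 7194 frames.
Within the current minute: 37 × 30 + 12 − 2 = 1120 (labels ;00/;01 skipped at this minute). Total = 53946 + 7194 + 1120 = 62260.

62260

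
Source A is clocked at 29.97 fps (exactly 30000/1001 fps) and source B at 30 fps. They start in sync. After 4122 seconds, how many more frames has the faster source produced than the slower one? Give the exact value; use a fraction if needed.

123660/1001 frames

A emits 30000/1001 × 4122 = 123660000/1001 frames; B emits 30 × 4122 = 123660.
Difference = 123660/1001 frames (≈ 123.5365); B is ahead of A.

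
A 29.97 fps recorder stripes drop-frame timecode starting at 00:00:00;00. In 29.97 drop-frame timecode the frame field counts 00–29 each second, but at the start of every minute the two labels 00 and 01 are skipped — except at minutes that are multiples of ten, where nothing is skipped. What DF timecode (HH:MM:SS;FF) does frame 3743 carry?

00:02:04;27

Ten DF minutes hold 17982 frames, so frame 3743 lies in block 0 (frames 0–17981) with 3743 frames into that block.
The block's first minute is 1800 frames and the rest 1798 each; 3743 frames reaches minute 2, so 0 × 18 + 2 × 2 = 4 labels have been skipped so far.
Adding those back, label number 3743 + 4 = 3747 at 30 labels/s is 124 s + 27 f = 0 h 2 min 4 s frame 27, i.e. 00:02:04;27.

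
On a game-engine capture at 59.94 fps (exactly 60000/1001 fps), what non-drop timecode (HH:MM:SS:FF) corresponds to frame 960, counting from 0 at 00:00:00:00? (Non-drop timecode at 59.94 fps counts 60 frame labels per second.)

00:00:16:00

960 ÷ 60 = 16 full seconds, remainder 0 frames.
16 s = 0 h 0 min 16 s.
Timecode: 00:00:16:00.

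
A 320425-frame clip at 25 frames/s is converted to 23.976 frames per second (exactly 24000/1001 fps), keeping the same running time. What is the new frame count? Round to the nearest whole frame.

307301 frames

Frames at target rate = 320425 × (24000/1001) / (25) = 43944000/143 ≈ 307300.699.
Nearest whole frame: 307301.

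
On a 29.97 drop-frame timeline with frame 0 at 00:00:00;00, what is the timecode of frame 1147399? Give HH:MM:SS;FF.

10:38:04;29

Each 10-minute DF block holds 10 × 60 × 30 − 9 × 2 = 17982 frames. 1147399 ÷ 17982 → 63 full blocks, remainder 14533.
Within the partial block the first minute is 1800 frames and each further minute 1798, so 8 further minute boundaries passed. Total skipped labels = 18 × 63 + 2 × 8 = 1150.
Non-drop label index = 1147399 + 1150 = 1148549; at 30 labels/s that is 10:38:04:29, i.e. DF 10:38:04;29.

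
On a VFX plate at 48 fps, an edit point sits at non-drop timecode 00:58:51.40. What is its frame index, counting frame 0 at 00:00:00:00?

frame 169528

Total seconds to the label: (0 × 3600 + 58 × 60 + 51) = 3531.
Frame index = 3531 × 48 + 40 = 169528.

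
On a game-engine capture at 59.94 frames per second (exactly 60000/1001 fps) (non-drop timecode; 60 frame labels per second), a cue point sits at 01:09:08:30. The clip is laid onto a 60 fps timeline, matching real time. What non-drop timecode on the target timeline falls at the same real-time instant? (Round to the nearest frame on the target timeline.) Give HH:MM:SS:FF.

Source frame index: (1×3600 + 9×60 + 8) × 60 + 30 = 248910.
Real time: 248910 / (60000/1001) = 8305297/2000 s.
Target frame: (8305297/2000) × (60) = 24915891/100 ≈ 249158.910 → 249159.
At 60 labels/s: frame 249159 → 01:09:12:39.

01:09:12:39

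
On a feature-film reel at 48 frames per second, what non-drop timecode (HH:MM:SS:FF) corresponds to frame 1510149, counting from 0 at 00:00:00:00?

08:44:21:21

1510149 ÷ 48 = 31461 full seconds, remainder 21 frames.
31461 s = 8 h 44 min 21 s.
Timecode: 08:44:21:21.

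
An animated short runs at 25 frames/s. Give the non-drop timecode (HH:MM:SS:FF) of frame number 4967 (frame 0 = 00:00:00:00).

00:03:18:17

4967 ÷ 25 = 198 full seconds, remainder 17 frames.
198 s = 0 h 3 min 18 s.
Timecode: 00:03:18:17.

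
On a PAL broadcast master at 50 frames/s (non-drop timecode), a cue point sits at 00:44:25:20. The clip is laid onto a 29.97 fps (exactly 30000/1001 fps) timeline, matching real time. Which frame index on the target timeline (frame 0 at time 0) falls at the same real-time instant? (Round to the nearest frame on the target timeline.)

Source frame index: (0×3600 + 44×60 + 25) × 50 + 20 = 133270.
Real time: 133270 / (50) = 13327/5 s.
Target frame: (13327/5) × (30000/1001) = 79962000/1001 ≈ 79882.118 → 79882.

frame 79882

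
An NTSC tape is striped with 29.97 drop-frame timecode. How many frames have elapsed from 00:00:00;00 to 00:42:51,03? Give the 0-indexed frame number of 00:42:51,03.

77057

As if non-drop at 30 labels/s: (0 × 3600 + 42 × 60 + 51) × 30 + 3 = 77133.
Minute boundaries passed: 42; those not divisible by 10: 42 − 4 = 38; dropped labels = 2 × 38 = 76.
Actual frame index = 77133 − 76 = 77057.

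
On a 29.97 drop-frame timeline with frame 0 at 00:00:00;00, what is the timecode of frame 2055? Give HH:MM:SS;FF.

00:01:08;17

Each 10-minute DF block holds 10 × 60 × 30 − 9 × 2 = 17982 frames. 2055 ÷ 17982 → 0 full blocks, remainder 2055.
Within the partial block the first minute is 1800 frames and each further minute 1798, so 1 further minute boundary passed. Total skipped labels = 18 × 0 + 2 × 1 = 2.
Non-drop label index = 2055 + 2 = 2057; at 30 labels/s that is 00:01:08:17, i.e. DF 00:01:08;17.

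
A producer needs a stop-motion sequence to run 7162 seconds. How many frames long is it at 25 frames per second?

179050 frames

Frames = 7162 × 25 = 179050.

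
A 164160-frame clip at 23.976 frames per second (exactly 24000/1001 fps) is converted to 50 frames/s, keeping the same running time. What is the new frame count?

Target frames = source frames × (target rate / source rate) = 164160 × (50)/(24000/1001) = 164160 × 1001/480 = 342342.

342342 frames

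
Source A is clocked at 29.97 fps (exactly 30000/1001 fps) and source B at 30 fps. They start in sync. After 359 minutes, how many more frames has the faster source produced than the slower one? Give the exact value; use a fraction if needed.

359 min = 21540 s.
A emits 30000/1001 × 21540 = 646200000/1001 frames; B emits 30 × 21540 = 646200.
Difference = 646200/1001 frames (≈ 645.5544); B is ahead of A.

646200/1001 frames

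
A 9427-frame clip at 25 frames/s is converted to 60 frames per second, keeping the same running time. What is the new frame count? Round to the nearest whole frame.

22625 frames

Frames at target rate = 9427 × (60) / (25) = 113124/5 ≈ 22624.800.
Nearest whole frame: 22625.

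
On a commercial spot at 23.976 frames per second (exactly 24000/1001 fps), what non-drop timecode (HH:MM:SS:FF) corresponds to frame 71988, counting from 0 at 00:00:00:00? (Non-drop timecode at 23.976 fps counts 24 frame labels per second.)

71988 ÷ 24 = 2999 full seconds, remainder 12 frames.
2999 s = 0 h 49 min 59 s.
Timecode: 00:49:59:12.

00:49:59:12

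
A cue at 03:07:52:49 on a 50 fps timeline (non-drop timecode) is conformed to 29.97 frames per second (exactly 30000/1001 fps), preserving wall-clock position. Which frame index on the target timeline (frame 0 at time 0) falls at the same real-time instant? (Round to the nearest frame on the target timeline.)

Source frame index: (3×3600 + 7×60 + 52) × 50 + 49 = 563649.
Real time: 563649 / (50) = 563649/50 s.
Target frame: (563649/50) × (30000/1001) = 338189400/1001 ≈ 337851.548 → 337852.

frame 337852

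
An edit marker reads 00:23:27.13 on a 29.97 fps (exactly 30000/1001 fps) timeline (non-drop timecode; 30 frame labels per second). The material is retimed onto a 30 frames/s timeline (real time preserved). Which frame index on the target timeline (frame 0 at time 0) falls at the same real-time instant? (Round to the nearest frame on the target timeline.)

Source frame index: (0×3600 + 23×60 + 27) × 30 + 13 = 42223.
Real time: 42223 / (30000/1001) = 42265223/30000 s.
Target frame: (42265223/30000) × (30) = 42265223/1000 ≈ 42265.223 → 42265.

frame 42265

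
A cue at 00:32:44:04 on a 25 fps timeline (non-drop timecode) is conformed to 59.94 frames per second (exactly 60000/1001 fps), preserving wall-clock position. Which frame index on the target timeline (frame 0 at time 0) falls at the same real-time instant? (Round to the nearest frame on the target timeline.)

Source frame index: (0×3600 + 32×60 + 44) × 25 + 4 = 49104.
Real time: 49104 / (25) = 49104/25 s.
Target frame: (49104/25) × (60000/1001) = 10713600/91 ≈ 117731.868 → 117732.

frame 117732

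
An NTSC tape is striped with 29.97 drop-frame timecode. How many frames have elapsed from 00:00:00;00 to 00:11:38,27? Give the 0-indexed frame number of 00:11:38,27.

As if non-drop at 30 labels/s: (0 × 3600 + 11 × 60 + 38) × 30 + 27 = 20967.
Minute boundaries passed: 11; those not divisible by 10: 11 − 1 = 10; dropped labels = 2 × 10 = 20.
Actual frame index = 20967 − 20 = 20947.

20947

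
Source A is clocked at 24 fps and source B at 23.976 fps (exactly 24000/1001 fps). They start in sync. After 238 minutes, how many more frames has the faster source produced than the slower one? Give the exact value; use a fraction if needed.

238 min = 14280 s.
A emits 24 × 14280 = 342720 frames; B emits 24000/1001 × 14280 = 48960000/143.
Difference = 48960/143 frames (≈ 342.3776); B is behind A.

48960/143 frames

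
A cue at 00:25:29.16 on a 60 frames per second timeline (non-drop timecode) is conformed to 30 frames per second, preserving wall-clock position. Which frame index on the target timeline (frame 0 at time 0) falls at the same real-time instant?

frame 45878

Source frame index: (0×3600 + 25×60 + 29) × 60 + 16 = 91756.
Real time: 91756 / (60) = 22939/15 s.
Target frame: (22939/15) × (30) = 45878.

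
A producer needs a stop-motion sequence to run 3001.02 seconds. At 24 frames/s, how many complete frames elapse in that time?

Frames = 3001.02 × 24 = 1800612/25 ≈ 72024.4800.
Complete frames: 72024.

72024 frames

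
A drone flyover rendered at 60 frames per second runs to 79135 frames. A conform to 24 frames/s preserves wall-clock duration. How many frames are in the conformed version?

31654 frames

Target frames = source frames × (target rate / source rate) = 79135 × (24)/(60) = 79135 × 2/5 = 31654.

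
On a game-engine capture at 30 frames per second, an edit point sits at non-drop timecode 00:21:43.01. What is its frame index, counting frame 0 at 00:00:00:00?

frame 39091

Total seconds to the label: (0 × 3600 + 21 × 60 + 43) = 1303.
Frame index = 1303 × 30 + 1 = 39091.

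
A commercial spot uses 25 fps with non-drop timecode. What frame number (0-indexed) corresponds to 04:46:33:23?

frame 429848

Total seconds to the label: (4 × 3600 + 46 × 60 + 33) = 17193.
Frame index = 17193 × 25 + 23 = 429848.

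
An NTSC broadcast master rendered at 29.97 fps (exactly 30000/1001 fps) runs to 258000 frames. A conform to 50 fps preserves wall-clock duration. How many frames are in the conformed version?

Target frames = source frames × (target rate / source rate) = 258000 × (50)/(30000/1001) = 258000 × 1001/600 = 430430.

430430 frames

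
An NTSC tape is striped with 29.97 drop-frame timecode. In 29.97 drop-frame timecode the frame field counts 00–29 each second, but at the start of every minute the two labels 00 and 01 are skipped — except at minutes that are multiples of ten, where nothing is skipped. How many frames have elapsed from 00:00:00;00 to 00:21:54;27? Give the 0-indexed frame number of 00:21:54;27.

39409

As if non-drop at 30 labels/s: (0 × 3600 + 21 × 60 + 54) × 30 + 27 = 39447.
Minute boundaries passed: 21; those not divisible by 10: 21 − 2 = 19; dropped labels = 2 × 19 = 38.
Actual frame index = 39447 − 38 = 39409.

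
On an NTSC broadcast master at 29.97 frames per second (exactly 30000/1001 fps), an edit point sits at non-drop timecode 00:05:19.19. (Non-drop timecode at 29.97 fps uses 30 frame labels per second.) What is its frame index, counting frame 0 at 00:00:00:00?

frame 9589

Total seconds to the label: (0 × 3600 + 5 × 60 + 19) = 319.
Frame index = 319 × 30 + 19 = 9589.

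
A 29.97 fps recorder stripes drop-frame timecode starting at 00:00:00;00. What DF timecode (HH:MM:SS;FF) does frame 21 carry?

Ten DF minutes hold 17982 frames, so frame 21 lies in block 0 (frames 0–17981) with 21 frames into that block.
The block's first minute is 1800 frames and the rest 1798 each; 21 frames reaches minute 0, so 0 × 18 + 0 × 2 = 0 labels have been skipped so far.
Adding those back, label number 21 + 0 = 21 at 30 labels/s is 0 s + 21 f = 0 h 0 min 0 s frame 21, i.e. 00:00:00;21.

00:00:00;21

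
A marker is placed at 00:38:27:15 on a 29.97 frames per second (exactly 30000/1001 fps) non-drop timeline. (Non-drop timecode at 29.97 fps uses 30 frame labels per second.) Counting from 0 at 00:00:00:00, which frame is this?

Total seconds to the label: (0 × 3600 + 38 × 60 + 27) = 2307.
Frame index = 2307 × 30 + 15 = 69225.

69225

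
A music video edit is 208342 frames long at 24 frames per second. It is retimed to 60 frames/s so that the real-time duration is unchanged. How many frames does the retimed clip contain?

Frames at target rate = 208342 × (60) / (24) = 520855.

520855 frames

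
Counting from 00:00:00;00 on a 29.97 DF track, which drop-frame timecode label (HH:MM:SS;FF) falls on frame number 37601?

Ten DF minutes hold 17982 frames, so frame 37601 lies in block 2 (frames 35964–53945) with 1637 frames into that block.
The block's first minute is 1800 frames and the rest 1798 each; 1637 frames reaches minute 0, so 2 × 18 + 0 × 2 = 36 labels have been skipped so far.
Adding those back, label number 37601 + 36 = 37637 at 30 labels/s is 1254 s + 17 f = 0 h 20 min 54 s frame 17, i.e. 00:20:54;17.

00:20:54;17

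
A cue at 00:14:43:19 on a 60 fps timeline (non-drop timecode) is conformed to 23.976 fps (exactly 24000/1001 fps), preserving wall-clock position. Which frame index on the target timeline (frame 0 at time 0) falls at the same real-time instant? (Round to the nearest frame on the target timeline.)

frame 21178

Source frame index: (0×3600 + 14×60 + 43) × 60 + 19 = 52999.
Real time: 52999 / (60) = 52999/60 s.
Target frame: (52999/60) × (24000/1001) = 21199600/1001 ≈ 21178.422 → 21178.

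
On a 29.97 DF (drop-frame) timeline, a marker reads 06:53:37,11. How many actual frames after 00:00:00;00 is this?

743777

As if non-drop at 30 labels/s: (6 × 3600 + 53 × 60 + 37) × 30 + 11 = 744521.
Minute boundaries passed: 413; those not divisible by 10: 413 − 41 = 372; dropped labels = 2 × 372 = 744.
Actual frame index = 744521 − 744 = 743777.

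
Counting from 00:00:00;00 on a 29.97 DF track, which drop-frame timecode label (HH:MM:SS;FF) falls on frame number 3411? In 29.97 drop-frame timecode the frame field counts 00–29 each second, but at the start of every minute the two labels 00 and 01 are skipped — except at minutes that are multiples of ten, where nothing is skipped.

00:01:53;23

Ten DF minutes hold 17982 frames, so frame 3411 lies in block 0 (frames 0–17981) with 3411 frames into that block.
The block's first minute is 1800 frames and the rest 1798 each; 3411 frames reaches minute 1, so 0 × 18 + 1 × 2 = 2 labels have been skipped so far.
Adding those back, label number 3411 + 2 = 3413 at 30 labels/s is 113 s + 23 f = 0 h 1 min 53 s frame 23, i.e. 00:01:53;23.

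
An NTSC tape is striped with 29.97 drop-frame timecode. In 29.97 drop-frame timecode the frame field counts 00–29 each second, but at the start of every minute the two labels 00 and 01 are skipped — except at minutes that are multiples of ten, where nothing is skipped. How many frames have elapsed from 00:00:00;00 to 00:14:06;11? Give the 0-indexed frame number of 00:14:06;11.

As if non-drop at 30 labels/s: (0 × 3600 + 14 × 60 + 6) × 30 + 11 = 25391.
Minute boundaries passed: 14; those not divisible by 10: 14 − 1 = 13; dropped labels = 2 × 13 = 26.
Actual frame index = 25391 − 26 = 25365.

25365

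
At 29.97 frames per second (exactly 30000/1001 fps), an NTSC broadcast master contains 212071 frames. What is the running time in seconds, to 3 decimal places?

Running time = 212071 × 1001/30000 = 212283071/30000 s ≈ 7076.102 s.

7076.102 seconds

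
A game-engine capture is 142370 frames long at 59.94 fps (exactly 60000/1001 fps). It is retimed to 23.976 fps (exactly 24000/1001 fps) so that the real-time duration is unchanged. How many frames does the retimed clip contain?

56948 frames

Target frames = source frames × (target rate / source rate) = 142370 × (24000/1001)/(60000/1001) = 142370 × 2/5 = 56948.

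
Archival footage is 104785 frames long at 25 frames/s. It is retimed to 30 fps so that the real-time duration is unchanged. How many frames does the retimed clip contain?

Target frames = source frames × (target rate / source rate) = 104785 × (30)/(25) = 104785 × 6/5 = 125742.

125742 frames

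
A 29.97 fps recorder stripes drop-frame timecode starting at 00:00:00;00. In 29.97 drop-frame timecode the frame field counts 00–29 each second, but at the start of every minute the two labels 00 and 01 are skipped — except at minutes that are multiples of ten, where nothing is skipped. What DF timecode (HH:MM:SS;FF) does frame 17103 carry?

00:09:30;21

Each 10-minute DF block holds 10 × 60 × 30 − 9 × 2 = 17982 frames. 17103 ÷ 17982 → 0 full blocks, remainder 17103.
Within the partial block the first minute is 1800 frames and each further minute 1798, so 9 further minute boundaries passed. Total skipped labels = 18 × 0 + 2 × 9 = 18.
Non-drop label index = 17103 + 18 = 17121; at 30 labels/s that is 00:09:30:21, i.e. DF 00:09:30;21.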